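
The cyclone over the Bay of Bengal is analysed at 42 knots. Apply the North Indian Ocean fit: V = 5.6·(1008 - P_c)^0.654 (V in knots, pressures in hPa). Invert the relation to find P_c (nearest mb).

ΔP = (V / 5.6)^(1/0.654) = (42/5.6)^1.529.
42/5.6 = 7.500; 7.500^1.529 ≈ 21.78 mb.
P_c = 1008 − 21.78 = 986.22 ≈ 986 mb.

986 mb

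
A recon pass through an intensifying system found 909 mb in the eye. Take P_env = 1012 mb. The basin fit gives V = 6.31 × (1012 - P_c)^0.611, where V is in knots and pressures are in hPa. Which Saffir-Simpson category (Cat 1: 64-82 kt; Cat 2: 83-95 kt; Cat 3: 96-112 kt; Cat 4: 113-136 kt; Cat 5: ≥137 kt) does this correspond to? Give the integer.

ΔP = 1012 − 909 = 103 mb.
V ≈ 6.31 × 103^0.611 = 6.31 × 16.98 ≈ 107 kt.
107 kt falls in the Category 3 band.

3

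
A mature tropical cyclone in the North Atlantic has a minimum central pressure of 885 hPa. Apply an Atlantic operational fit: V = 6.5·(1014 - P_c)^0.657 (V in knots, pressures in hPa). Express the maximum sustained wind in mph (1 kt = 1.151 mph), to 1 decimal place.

ΔP = 1014 − 885 = 129 hPa.
V ≈ 6.5 × 129^0.657 = 6.5 × 24.359 ≈ 158.333 kt.
158.333 × 1.151 ≈ 182.24 mph → 182.2 mph.

182.2 mph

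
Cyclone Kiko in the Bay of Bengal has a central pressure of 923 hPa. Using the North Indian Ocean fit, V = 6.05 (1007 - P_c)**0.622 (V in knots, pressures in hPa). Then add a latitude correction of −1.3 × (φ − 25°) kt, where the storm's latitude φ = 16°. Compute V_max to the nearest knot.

ΔP = 1007 − 923 = 84 hPa.
84^0.622 ≈ 15.736.
V ≈ 6.05 × 15.736 ≈ 95.2 kt.
Latitude correction: −1.3 × (16 − 25) = 11.7 kt.
Corrected V ≈ 106.9 kt → 107 kt.

107 kt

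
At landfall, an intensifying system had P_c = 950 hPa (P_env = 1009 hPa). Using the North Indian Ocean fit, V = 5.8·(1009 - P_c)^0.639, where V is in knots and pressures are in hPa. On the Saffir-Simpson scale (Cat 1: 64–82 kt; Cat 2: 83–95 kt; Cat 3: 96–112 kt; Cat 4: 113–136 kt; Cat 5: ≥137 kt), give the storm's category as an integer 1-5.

ΔP = 1009 − 950 = 59 hPa.
V ≈ 5.8 × 59^0.639 = 5.8 × 13.54 ≈ 79 kt.
79 kt falls in the Category 1 band.

1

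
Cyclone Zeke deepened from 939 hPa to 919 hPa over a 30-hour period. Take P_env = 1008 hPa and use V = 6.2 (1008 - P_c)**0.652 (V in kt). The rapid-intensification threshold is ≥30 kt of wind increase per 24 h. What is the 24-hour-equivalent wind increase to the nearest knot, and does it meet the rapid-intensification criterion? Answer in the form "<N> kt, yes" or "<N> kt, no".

14 kt, no

V₁: ΔP = 69, V ≈ 6.2 × 69^0.652 ≈ 98.02 kt.
V₂: ΔP = 89, V ≈ 6.2 × 89^0.652 ≈ 115.72 kt.
ΔV over 30 h = 17.70 kt → 24 h equivalent = 17.70 × 24/30 ≈ 14.16 kt.
14 kt < 30 kt ⇒ not rapid intensification.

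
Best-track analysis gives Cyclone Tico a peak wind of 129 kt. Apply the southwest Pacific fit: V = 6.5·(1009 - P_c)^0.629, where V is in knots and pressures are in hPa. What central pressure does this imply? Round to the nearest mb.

ΔP = (V / 6.5)^(1/0.629) = (129/6.5)^1.590.
129/6.5 = 19.846; 19.846^1.590 ≈ 115.63 mb.
P_c = 1009 − 115.63 = 893.37 ≈ 893 mb.

893 mb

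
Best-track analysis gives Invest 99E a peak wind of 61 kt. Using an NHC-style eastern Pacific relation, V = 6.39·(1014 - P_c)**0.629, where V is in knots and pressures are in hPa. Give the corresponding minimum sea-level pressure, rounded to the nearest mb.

978 mb

ΔP = (V / 6.39)^(1/0.629) = (61/6.39)^1.590.
61/6.39 = 9.546; 9.546^1.590 ≈ 36.12 mb.
P_c = 1014 − 36.12 = 977.88 ≈ 978 mb.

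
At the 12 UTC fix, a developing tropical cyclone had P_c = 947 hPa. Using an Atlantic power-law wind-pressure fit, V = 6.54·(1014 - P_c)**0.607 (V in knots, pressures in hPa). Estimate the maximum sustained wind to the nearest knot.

84 kt

ΔP = 1014 − 947 = 67 hPa.
67^0.607 ≈ 12.836.
V ≈ 6.54 × 12.836 ≈ 83.9 kt.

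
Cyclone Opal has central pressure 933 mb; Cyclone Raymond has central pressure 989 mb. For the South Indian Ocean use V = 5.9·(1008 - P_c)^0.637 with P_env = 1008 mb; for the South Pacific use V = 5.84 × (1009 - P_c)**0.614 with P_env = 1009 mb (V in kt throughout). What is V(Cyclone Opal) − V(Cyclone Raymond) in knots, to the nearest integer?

Cyclone Opal: ΔP = 75; V ≈ 5.9 × 75^0.637 ≈ 92.31 kt.
Cyclone Raymond: ΔP = 20; V ≈ 5.84 × 20^0.614 ≈ 36.75 kt.
Difference ≈ 92.31 − 36.75 = 55.56 → 56 kt.

56 kt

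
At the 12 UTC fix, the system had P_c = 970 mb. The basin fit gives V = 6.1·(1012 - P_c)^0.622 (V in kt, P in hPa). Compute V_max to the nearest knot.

62 kt

ΔP = 1012 − 970 = 42 mb.
42^0.622 ≈ 10.225.
V ≈ 6.1 × 10.225 ≈ 62.4 kt.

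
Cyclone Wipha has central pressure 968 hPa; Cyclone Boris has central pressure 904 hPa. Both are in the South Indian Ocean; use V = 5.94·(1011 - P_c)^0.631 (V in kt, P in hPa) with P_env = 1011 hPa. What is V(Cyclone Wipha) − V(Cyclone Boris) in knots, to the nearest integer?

Cyclone Wipha: ΔP = 43; V ≈ 5.94 × 43^0.631 ≈ 63.75 kt.
Cyclone Boris: ΔP = 107; V ≈ 5.94 × 107^0.631 ≈ 113.33 kt.
Difference ≈ 63.75 − 113.33 = -49.58 → -50 kt.

-50 kt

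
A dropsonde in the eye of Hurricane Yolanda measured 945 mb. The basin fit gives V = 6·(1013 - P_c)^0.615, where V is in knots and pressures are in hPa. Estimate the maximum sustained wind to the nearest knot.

80 kt

ΔP = 1013 − 945 = 68 mb.
68^0.615 ≈ 13.397.
V ≈ 6 × 13.397 ≈ 80.4 kt.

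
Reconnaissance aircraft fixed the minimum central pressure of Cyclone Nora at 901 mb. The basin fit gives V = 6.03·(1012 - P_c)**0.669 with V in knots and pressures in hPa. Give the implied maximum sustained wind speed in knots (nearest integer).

141 kt

ΔP = 1012 − 901 = 111 mb.
111^0.669 ≈ 23.352.
V ≈ 6.03 × 23.352 ≈ 140.8 kt.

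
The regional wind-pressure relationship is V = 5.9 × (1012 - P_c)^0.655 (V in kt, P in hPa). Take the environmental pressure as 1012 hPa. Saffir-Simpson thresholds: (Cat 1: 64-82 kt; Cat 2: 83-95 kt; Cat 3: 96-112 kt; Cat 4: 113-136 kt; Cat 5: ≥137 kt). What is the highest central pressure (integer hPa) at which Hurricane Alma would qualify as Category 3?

941 hPa

Category 3 begins at V = 96 kt.
Required ΔP = (96/5.9)^(1/0.655) = 16.271^1.527 ≈ 70.71 hPa.
P_c ≤ 1012 − 70.71 = 941.29, so the highest integer P_c is 941 hPa.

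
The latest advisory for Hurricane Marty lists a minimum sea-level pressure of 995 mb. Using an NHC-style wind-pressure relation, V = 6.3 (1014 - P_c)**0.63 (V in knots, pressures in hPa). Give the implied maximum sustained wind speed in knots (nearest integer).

ΔP = 1014 − 995 = 19 mb.
19^0.63 ≈ 6.392.
V ≈ 6.3 × 6.392 ≈ 40.3 kt.

40 kt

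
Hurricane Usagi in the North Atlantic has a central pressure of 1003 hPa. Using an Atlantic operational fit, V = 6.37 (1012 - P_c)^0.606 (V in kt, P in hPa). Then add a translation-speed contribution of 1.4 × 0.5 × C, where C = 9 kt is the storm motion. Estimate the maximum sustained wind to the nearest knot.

ΔP = 1012 − 1003 = 9 hPa.
9^0.606 ≈ 3.787.
V ≈ 6.37 × 3.787 ≈ 24.1 kt.
Translation term: 1.4 × 0.5 × 9 = 6.3 kt.
Corrected V ≈ 30.4 kt → 30 kt.

30 kt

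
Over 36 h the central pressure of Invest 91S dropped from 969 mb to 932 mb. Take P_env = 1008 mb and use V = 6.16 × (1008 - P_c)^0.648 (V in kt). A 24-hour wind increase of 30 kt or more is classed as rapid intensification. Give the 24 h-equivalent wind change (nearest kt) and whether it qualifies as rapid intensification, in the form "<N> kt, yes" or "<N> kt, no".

V₁: ΔP = 39, V ≈ 6.16 × 39^0.648 ≈ 66.16 kt.
V₂: ΔP = 76, V ≈ 6.16 × 76^0.648 ≈ 101.94 kt.
ΔV over 36 h = 35.78 kt → 24 h equivalent = 35.78 × 24/36 ≈ 23.85 kt.
24 kt < 30 kt ⇒ not rapid intensification.

24 kt, no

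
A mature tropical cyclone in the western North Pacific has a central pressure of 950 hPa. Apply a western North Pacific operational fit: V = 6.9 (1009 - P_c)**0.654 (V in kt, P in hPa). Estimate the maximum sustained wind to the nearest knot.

ΔP = 1009 − 950 = 59 hPa.
59^0.654 ≈ 14.393.
V ≈ 6.9 × 14.393 ≈ 99.3 kt.

99 kt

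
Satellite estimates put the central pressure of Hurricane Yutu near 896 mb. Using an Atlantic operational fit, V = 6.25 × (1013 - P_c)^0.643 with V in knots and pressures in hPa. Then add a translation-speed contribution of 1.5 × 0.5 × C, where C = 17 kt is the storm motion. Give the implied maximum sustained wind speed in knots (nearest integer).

ΔP = 1013 − 896 = 117 mb.
117^0.643 ≈ 21.372.
V ≈ 6.25 × 21.372 ≈ 133.6 kt.
Translation term: 1.5 × 0.5 × 17 = 12.75 kt.
Corrected V ≈ 146.35 kt → 146 kt.

146 kt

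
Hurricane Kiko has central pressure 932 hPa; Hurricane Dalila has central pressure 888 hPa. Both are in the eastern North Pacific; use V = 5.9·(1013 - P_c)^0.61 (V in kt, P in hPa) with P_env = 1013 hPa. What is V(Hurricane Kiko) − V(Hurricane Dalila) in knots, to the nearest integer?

Hurricane Kiko: ΔP = 81; V ≈ 5.9 × 81^0.61 ≈ 86.10 kt.
Hurricane Dalila: ΔP = 125; V ≈ 5.9 × 125^0.61 ≈ 112.19 kt.
Difference ≈ 86.10 − 112.19 = -26.09 → -26 kt.

-26 kt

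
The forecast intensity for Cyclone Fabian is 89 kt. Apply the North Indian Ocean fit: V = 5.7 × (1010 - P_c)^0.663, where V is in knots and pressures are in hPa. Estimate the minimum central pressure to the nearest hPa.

947 hPa

ΔP = (V / 5.7)^(1/0.663) = (89/5.7)^1.508.
89/5.7 = 15.614; 15.614^1.508 ≈ 63.12 hPa.
P_c = 1010 − 63.12 = 946.88 ≈ 947 hPa.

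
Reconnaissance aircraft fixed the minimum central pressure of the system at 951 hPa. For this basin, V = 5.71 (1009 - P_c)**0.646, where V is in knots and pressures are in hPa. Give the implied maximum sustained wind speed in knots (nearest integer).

ΔP = 1009 − 951 = 58 hPa.
58^0.646 ≈ 13.778.
V ≈ 5.71 × 13.778 ≈ 78.7 kt.

79 kt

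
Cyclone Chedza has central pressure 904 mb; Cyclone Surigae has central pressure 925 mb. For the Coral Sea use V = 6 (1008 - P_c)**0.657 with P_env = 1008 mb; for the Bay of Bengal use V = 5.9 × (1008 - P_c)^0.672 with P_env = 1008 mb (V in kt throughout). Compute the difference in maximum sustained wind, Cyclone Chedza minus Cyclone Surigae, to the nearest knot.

12 kt

Cyclone Chedza: ΔP = 104; V ≈ 6 × 104^0.657 ≈ 126.87 kt.
Cyclone Surigae: ΔP = 83; V ≈ 5.9 × 83^0.672 ≈ 114.94 kt.
Difference ≈ 126.87 − 114.94 = 11.93 → 12 kt.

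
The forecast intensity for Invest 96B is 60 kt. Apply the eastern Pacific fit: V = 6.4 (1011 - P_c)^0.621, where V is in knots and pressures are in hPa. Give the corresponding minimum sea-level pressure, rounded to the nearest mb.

974 mb

ΔP = (V / 6.4)^(1/0.621) = (60/6.4)^1.610.
60/6.4 = 9.375; 9.375^1.610 ≈ 36.74 mb.
P_c = 1011 − 36.74 = 974.26 ≈ 974 mb.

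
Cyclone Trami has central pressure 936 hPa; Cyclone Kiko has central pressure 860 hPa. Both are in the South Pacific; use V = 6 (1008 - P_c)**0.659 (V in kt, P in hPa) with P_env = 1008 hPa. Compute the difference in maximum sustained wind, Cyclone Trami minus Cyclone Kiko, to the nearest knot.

Cyclone Trami: ΔP = 72; V ≈ 6 × 72^0.659 ≈ 100.49 kt.
Cyclone Kiko: ΔP = 148; V ≈ 6 × 148^0.659 ≈ 161.57 kt.
Difference ≈ 100.49 − 161.57 = -61.08 → -61 kt.

-61 kt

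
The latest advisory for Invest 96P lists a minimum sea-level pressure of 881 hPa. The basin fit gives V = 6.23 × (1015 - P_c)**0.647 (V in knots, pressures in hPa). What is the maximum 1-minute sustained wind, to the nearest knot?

ΔP = 1015 − 881 = 134 hPa.
134^0.647 ≈ 23.781.
V ≈ 6.23 × 23.781 ≈ 148.2 kt.

148 kt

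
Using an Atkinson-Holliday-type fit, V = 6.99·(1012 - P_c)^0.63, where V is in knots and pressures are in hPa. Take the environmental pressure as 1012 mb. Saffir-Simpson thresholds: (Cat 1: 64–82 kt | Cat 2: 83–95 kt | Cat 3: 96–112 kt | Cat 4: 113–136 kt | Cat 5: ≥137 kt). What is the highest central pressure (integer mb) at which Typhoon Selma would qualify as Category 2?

Category 2 begins at V = 83 kt.
Required ΔP = (83/6.99)^(1/0.63) = 11.874^1.587 ≈ 50.78 mb.
P_c ≤ 1012 − 50.78 = 961.22, so the highest integer P_c is 961 mb.

961 mb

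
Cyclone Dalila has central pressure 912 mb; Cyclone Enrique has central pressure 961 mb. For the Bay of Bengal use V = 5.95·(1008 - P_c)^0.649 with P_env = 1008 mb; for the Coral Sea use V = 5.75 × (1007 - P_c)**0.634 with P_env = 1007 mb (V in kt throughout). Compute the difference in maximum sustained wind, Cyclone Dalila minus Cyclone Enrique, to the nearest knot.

50 kt

Cyclone Dalila: ΔP = 96; V ≈ 5.95 × 96^0.649 ≈ 115.08 kt.
Cyclone Enrique: ΔP = 46; V ≈ 5.75 × 46^0.634 ≈ 65.14 kt.
Difference ≈ 115.08 − 65.14 = 49.94 → 50 kt.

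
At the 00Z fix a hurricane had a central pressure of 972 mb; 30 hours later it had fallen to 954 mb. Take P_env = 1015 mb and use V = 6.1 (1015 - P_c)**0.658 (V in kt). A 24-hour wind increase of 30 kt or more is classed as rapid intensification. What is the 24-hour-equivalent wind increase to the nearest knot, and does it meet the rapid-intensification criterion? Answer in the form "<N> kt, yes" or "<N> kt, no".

15 kt, no

V₁: ΔP = 43, V ≈ 6.1 × 43^0.658 ≈ 72.47 kt.
V₂: ΔP = 61, V ≈ 6.1 × 61^0.658 ≈ 91.22 kt.
ΔV over 30 h = 18.75 kt → 24 h equivalent = 18.75 × 24/30 ≈ 15.00 kt.
15 kt < 30 kt ⇒ not rapid intensification.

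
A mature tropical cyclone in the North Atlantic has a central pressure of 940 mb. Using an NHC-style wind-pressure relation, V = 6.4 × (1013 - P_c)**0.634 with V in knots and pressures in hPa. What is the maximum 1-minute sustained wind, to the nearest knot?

97 kt

ΔP = 1013 − 940 = 73 mb.
73^0.634 ≈ 15.183.
V ≈ 6.4 × 15.183 ≈ 97.2 kt.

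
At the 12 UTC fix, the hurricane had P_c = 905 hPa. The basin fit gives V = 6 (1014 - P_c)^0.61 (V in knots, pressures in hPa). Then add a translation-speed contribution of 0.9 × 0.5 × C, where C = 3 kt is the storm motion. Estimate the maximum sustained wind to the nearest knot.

106 kt

ΔP = 1014 − 905 = 109 hPa.
109^0.61 ≈ 17.492.
V ≈ 6 × 17.492 ≈ 104.9 kt.
Translation term: 0.9 × 0.5 × 3 = 1.35 kt.
Corrected V ≈ 106.25 kt → 106 kt.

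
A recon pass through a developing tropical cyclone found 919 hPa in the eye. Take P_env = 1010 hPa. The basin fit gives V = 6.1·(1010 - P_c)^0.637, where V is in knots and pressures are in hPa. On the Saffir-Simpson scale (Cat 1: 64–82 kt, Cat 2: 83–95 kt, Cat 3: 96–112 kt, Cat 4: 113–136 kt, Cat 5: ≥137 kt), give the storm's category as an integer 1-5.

ΔP = 1010 − 919 = 91 hPa.
V ≈ 6.1 × 91^0.637 = 6.1 × 17.70 ≈ 108 kt.
108 kt falls in the Category 3 band.

3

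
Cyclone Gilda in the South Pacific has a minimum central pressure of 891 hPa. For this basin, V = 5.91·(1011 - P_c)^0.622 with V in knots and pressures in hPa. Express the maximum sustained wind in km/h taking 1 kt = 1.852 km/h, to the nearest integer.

215 km/h

ΔP = 1011 − 891 = 120 hPa.
V ≈ 5.91 × 120^0.622 = 5.91 × 19.645 ≈ 116.102 kt.
116.102 × 1.852 ≈ 215.02 km/h → 215 km/h.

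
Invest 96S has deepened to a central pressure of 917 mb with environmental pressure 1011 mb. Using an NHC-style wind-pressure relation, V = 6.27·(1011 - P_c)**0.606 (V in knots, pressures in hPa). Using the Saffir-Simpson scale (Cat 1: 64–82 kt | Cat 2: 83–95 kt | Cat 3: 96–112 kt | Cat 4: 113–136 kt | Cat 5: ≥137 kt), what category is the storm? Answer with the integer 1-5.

ΔP = 1011 − 917 = 94 mb.
V ≈ 6.27 × 94^0.606 = 6.27 × 15.69 ≈ 98 kt.
98 kt falls in the Category 3 band.

3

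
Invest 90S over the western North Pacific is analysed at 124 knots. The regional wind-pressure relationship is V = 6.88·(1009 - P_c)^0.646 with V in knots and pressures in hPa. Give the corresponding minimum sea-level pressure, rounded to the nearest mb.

921 mb

ΔP = (V / 6.88)^(1/0.646) = (124/6.88)^1.548.
124/6.88 = 18.023; 18.023^1.548 ≈ 87.91 mb.
P_c = 1009 − 87.91 = 921.09 ≈ 921 mb.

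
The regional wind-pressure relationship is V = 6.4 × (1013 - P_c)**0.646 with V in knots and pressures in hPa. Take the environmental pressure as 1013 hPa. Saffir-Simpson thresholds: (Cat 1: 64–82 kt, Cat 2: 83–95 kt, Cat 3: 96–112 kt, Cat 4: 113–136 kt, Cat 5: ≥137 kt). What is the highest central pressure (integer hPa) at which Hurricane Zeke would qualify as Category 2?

Category 2 begins at V = 83 kt.
Required ΔP = (83/6.4)^(1/0.646) = 12.969^1.548 ≈ 52.81 hPa.
P_c ≤ 1013 − 52.81 = 960.19, so the highest integer P_c is 960 hPa.

960 hPa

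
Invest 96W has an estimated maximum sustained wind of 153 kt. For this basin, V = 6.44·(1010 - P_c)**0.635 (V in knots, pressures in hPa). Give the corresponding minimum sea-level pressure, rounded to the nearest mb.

ΔP = (V / 6.44)^(1/0.635) = (153/6.44)^1.575.
153/6.44 = 23.758; 23.758^1.575 ≈ 146.77 mb.
P_c = 1010 − 146.77 = 863.23 ≈ 863 mb.

863 mb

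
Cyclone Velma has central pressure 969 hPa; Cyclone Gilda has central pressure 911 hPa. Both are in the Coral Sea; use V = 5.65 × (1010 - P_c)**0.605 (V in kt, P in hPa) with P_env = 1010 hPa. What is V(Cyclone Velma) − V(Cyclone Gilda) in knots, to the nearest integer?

-38 kt

Cyclone Velma: ΔP = 41; V ≈ 5.65 × 41^0.605 ≈ 53.43 kt.
Cyclone Gilda: ΔP = 99; V ≈ 5.65 × 99^0.605 ≈ 91.08 kt.
Difference ≈ 53.43 − 91.08 = -37.65 → -38 kt.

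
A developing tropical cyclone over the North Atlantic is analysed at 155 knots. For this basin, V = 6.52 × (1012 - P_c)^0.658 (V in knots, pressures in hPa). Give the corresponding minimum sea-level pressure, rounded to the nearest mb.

ΔP = (V / 6.52)^(1/0.658) = (155/6.52)^1.520.
155/6.52 = 23.773; 23.773^1.520 ≈ 123.40 mb.
P_c = 1012 − 123.40 = 888.60 ≈ 889 mb.

889 mb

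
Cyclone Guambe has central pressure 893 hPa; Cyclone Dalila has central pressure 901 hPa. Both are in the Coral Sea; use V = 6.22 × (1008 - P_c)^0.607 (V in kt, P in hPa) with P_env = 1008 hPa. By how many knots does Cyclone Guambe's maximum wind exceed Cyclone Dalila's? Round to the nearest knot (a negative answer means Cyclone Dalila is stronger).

5 kt

Cyclone Guambe: ΔP = 115; V ≈ 6.22 × 115^0.607 ≈ 110.82 kt.
Cyclone Dalila: ΔP = 107; V ≈ 6.22 × 107^0.607 ≈ 106.08 kt.
Difference ≈ 110.82 − 106.08 = 4.74 → 5 kt.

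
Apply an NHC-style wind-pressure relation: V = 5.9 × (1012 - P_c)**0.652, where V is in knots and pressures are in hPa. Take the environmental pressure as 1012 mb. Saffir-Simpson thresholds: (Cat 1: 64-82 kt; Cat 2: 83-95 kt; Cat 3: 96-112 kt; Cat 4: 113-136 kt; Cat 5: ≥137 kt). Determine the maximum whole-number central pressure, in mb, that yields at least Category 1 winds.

973 mb

Category 1 begins at V = 64 kt.
Required ΔP = (64/5.9)^(1/0.652) = 10.847^1.534 ≈ 38.72 mb.
P_c ≤ 1012 − 38.72 = 973.28, so the highest integer P_c is 973 mb.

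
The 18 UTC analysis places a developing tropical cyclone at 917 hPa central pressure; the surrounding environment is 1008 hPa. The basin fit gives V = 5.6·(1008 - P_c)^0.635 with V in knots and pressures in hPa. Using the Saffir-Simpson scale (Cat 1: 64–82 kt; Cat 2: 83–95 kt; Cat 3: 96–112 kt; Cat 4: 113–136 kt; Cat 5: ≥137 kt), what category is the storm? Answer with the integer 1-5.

3

ΔP = 1008 − 917 = 91 hPa.
V ≈ 5.6 × 91^0.635 = 5.6 × 17.54 ≈ 98 kt.
98 kt falls in the Category 3 band.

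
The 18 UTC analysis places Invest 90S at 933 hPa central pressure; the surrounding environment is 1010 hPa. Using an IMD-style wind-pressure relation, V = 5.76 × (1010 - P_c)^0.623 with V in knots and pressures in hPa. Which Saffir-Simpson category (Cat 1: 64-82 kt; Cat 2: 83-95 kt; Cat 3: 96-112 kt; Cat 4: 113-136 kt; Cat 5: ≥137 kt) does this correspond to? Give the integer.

2

ΔP = 1010 − 933 = 77 hPa.
V ≈ 5.76 × 77^0.623 = 5.76 × 14.97 ≈ 86 kt.
86 kt falls in the Category 2 band.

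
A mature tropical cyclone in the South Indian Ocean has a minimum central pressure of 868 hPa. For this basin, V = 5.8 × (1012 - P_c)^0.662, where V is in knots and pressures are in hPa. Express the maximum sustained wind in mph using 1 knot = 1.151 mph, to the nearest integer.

179 mph

ΔP = 1012 − 868 = 144 hPa.
V ≈ 5.8 × 144^0.662 = 5.8 × 26.843 ≈ 155.691 kt.
155.691 × 1.151 ≈ 179.20 mph → 179 mph.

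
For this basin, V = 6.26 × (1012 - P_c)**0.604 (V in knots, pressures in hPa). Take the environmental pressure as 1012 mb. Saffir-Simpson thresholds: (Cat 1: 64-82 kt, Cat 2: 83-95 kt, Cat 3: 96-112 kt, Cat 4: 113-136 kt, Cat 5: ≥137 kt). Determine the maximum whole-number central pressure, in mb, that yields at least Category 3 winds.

920 mb

Category 3 begins at V = 96 kt.
Required ΔP = (96/6.26)^(1/0.604) = 15.335^1.656 ≈ 91.85 mb.
P_c ≤ 1012 − 91.85 = 920.15, so the highest integer P_c is 920 mb.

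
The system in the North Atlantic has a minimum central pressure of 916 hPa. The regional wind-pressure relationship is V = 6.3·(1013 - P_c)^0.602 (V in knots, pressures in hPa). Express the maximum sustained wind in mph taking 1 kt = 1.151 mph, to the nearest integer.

114 mph

ΔP = 1013 − 916 = 97 hPa.
V ≈ 6.3 × 97^0.602 = 6.3 × 15.705 ≈ 98.941 kt.
98.941 × 1.151 ≈ 113.88 mph → 114 mph.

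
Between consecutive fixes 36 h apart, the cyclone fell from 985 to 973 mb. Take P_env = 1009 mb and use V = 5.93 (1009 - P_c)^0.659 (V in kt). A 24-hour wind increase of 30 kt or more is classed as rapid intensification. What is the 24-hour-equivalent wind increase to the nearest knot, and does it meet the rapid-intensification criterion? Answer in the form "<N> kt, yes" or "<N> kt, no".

V₁: ΔP = 24, V ≈ 5.93 × 24^0.659 ≈ 48.15 kt.
V₂: ΔP = 36, V ≈ 5.93 × 36^0.659 ≈ 62.90 kt.
ΔV over 36 h = 14.75 kt → 24 h equivalent = 14.75 × 24/36 ≈ 9.83 kt.
10 kt < 30 kt ⇒ not rapid intensification.

10 kt, no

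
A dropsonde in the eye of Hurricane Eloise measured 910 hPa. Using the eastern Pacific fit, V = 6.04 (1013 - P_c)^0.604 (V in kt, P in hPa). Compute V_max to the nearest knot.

ΔP = 1013 − 910 = 103 hPa.
103^0.604 ≈ 16.434.
V ≈ 6.04 × 16.434 ≈ 99.3 kt.

99 kt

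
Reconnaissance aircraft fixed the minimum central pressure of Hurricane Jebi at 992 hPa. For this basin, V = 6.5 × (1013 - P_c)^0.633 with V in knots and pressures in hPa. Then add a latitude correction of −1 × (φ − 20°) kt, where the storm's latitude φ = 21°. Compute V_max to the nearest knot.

ΔP = 1013 − 992 = 21 hPa.
21^0.633 ≈ 6.870.
V ≈ 6.5 × 6.870 ≈ 44.7 kt.
Latitude correction: −1 × (21 − 20) = -1 kt.
Corrected V ≈ 43.7 kt → 44 kt.

44 kt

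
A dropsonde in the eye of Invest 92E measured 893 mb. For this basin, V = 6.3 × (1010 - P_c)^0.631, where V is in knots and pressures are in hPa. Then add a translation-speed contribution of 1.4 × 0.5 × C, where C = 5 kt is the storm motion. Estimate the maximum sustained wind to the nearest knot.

131 kt

ΔP = 1010 − 893 = 117 mb.
117^0.631 ≈ 20.185.
V ≈ 6.3 × 20.185 ≈ 127.2 kt.
Translation term: 1.4 × 0.5 × 5 = 3.5 kt.
Corrected V ≈ 130.7 kt → 131 kt.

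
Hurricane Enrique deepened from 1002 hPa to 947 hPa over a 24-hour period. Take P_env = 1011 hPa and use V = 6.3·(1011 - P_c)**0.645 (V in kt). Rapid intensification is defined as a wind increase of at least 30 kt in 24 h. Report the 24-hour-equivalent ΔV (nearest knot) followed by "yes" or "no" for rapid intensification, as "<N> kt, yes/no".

V₁: ΔP = 9, V ≈ 6.3 × 9^0.645 ≈ 25.99 kt.
V₂: ΔP = 64, V ≈ 6.3 × 64^0.645 ≈ 92.11 kt.
ΔV over 24 h = 66.12 kt → 24 h equivalent = 66.12 × 24/24 ≈ 66.12 kt.
66 kt ≥ 30 kt ⇒ rapid intensification.

66 kt, yes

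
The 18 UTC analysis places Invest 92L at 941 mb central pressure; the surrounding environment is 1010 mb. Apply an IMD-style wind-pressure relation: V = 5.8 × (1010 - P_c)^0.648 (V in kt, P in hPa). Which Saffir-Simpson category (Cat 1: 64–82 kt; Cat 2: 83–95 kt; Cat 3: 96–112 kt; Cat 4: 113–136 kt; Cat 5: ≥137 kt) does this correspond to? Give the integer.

2

ΔP = 1010 − 941 = 69 mb.
V ≈ 5.8 × 69^0.648 = 5.8 × 15.54 ≈ 90 kt.
90 kt falls in the Category 2 band.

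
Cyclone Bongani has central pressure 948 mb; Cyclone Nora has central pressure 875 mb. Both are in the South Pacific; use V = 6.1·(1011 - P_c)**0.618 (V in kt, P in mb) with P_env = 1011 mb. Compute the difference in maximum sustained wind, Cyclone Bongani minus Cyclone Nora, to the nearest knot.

-48 kt

Cyclone Bongani: ΔP = 63; V ≈ 6.1 × 63^0.618 ≈ 78.94 kt.
Cyclone Nora: ΔP = 136; V ≈ 6.1 × 136^0.618 ≈ 127.02 kt.
Difference ≈ 78.94 − 127.02 = -48.08 → -48 kt.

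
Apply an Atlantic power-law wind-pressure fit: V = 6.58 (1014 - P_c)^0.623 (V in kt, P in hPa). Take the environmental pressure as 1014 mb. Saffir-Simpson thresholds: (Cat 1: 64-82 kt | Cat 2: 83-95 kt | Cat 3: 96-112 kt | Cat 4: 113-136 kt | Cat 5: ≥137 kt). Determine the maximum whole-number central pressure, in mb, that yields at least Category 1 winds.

975 mb

Category 1 begins at V = 64 kt.
Required ΔP = (64/6.58)^(1/0.623) = 9.726^1.605 ≈ 38.53 mb.
P_c ≤ 1014 − 38.53 = 975.47, so the highest integer P_c is 975 mb.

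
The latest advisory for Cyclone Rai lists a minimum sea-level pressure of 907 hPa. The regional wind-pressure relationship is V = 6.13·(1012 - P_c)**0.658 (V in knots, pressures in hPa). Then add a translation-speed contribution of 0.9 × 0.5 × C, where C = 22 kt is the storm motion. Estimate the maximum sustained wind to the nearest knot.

ΔP = 1012 − 907 = 105 hPa.
105^0.658 ≈ 21.377.
V ≈ 6.13 × 21.377 ≈ 131.0 kt.
Translation term: 0.9 × 0.5 × 22 = 9.9 kt.
Corrected V ≈ 140.9 kt → 141 kt.

141 kt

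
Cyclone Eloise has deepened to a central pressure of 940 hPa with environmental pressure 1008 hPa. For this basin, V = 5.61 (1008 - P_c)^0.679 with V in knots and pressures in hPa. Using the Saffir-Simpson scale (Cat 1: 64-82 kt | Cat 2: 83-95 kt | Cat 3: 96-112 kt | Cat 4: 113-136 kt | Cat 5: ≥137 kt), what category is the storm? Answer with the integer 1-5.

ΔP = 1008 − 940 = 68 hPa.
V ≈ 5.61 × 68^0.679 = 5.61 × 17.55 ≈ 98 kt.
98 kt falls in the Category 3 band.

3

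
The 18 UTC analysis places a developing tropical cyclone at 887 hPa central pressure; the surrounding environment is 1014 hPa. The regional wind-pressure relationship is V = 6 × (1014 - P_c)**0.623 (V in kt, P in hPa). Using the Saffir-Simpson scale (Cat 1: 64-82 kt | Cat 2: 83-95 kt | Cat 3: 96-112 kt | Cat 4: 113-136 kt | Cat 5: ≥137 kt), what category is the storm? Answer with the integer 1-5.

ΔP = 1014 − 887 = 127 hPa.
V ≈ 6 × 127^0.623 = 6 × 20.45 ≈ 123 kt.
123 kt falls in the Category 4 band.

4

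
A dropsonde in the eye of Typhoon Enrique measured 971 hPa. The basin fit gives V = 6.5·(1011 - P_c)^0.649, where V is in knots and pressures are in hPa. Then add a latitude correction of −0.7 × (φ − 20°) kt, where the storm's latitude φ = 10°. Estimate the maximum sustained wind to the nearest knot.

78 kt

ΔP = 1011 − 971 = 40 hPa.
40^0.649 ≈ 10.958.
V ≈ 6.5 × 10.958 ≈ 71.2 kt.
Latitude correction: −0.7 × (10 − 20) = 7 kt.
Corrected V ≈ 78.2 kt → 78 kt.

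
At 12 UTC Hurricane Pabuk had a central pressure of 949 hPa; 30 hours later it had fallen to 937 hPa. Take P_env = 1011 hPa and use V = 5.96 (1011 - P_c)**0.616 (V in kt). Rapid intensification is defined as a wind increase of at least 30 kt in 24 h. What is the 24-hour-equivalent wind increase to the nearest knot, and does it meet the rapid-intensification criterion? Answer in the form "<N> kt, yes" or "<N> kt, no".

V₁: ΔP = 62, V ≈ 5.96 × 62^0.616 ≈ 75.75 kt.
V₂: ΔP = 74, V ≈ 5.96 × 74^0.616 ≈ 84.47 kt.
ΔV over 30 h = 8.72 kt → 24 h equivalent = 8.72 × 24/30 ≈ 6.98 kt.
7 kt < 30 kt ⇒ not rapid intensification.

7 kt, no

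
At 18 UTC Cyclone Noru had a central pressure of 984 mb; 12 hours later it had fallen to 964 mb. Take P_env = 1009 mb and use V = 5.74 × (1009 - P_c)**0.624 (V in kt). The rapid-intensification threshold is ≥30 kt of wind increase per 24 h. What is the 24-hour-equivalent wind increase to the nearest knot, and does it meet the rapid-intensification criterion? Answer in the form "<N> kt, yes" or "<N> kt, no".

V₁: ΔP = 25, V ≈ 5.74 × 25^0.624 ≈ 42.78 kt.
V₂: ΔP = 45, V ≈ 5.74 × 45^0.624 ≈ 61.73 kt.
ΔV over 12 h = 18.95 kt → 24 h equivalent = 18.95 × 24/12 ≈ 37.90 kt.
38 kt ≥ 30 kt ⇒ rapid intensification.

38 kt, yes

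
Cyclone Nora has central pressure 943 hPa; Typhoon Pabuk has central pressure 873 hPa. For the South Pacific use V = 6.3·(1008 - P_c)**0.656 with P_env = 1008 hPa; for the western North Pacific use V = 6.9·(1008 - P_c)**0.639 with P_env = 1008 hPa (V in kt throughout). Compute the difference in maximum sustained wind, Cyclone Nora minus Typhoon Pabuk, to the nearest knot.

-61 kt

Cyclone Nora: ΔP = 65; V ≈ 6.3 × 65^0.656 ≈ 97.41 kt.
Typhoon Pabuk: ΔP = 135; V ≈ 6.9 × 135^0.639 ≈ 158.54 kt.
Difference ≈ 97.41 − 158.54 = -61.13 → -61 kt.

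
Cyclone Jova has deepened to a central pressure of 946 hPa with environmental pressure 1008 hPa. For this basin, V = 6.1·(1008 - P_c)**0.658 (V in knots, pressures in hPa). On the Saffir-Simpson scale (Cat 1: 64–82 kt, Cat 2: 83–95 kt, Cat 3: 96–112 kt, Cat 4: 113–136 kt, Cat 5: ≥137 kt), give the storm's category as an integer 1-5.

2

ΔP = 1008 − 946 = 62 hPa.
V ≈ 6.1 × 62^0.658 = 6.1 × 15.11 ≈ 92 kt.
92 kt falls in the Category 2 band.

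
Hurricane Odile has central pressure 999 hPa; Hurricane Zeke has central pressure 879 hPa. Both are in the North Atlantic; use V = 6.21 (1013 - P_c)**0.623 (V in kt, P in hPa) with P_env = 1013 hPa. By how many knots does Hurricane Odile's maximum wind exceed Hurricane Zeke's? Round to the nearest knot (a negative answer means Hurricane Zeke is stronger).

-99 kt

Hurricane Odile: ΔP = 14; V ≈ 6.21 × 14^0.623 ≈ 32.15 kt.
Hurricane Zeke: ΔP = 134; V ≈ 6.21 × 134^0.623 ≈ 131.30 kt.
Difference ≈ 32.15 − 131.30 = -99.15 → -99 kt.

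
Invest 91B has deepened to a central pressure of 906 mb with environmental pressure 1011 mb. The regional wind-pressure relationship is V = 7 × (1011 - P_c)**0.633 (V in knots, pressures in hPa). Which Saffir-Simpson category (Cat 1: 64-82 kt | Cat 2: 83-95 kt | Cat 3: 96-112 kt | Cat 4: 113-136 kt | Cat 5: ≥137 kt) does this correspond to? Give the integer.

ΔP = 1011 − 906 = 105 mb.
V ≈ 7 × 105^0.633 = 7 × 19.03 ≈ 133 kt.
133 kt falls in the Category 4 band.

4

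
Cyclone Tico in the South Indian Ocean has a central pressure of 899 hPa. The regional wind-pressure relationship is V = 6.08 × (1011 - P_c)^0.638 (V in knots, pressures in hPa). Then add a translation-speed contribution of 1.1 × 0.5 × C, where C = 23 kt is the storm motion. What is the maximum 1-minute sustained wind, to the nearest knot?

ΔP = 1011 − 899 = 112 hPa.
112^0.638 ≈ 20.296.
V ≈ 6.08 × 20.296 ≈ 123.4 kt.
Translation term: 1.1 × 0.5 × 23 = 12.65 kt.
Corrected V ≈ 136.05 kt → 136 kt.

136 kt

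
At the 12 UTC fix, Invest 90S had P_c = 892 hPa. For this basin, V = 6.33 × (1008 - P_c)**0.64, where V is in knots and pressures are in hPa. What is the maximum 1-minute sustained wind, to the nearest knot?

ΔP = 1008 − 892 = 116 hPa.
116^0.64 ≈ 20.953.
V ≈ 6.33 × 20.953 ≈ 132.6 kt.

133 kt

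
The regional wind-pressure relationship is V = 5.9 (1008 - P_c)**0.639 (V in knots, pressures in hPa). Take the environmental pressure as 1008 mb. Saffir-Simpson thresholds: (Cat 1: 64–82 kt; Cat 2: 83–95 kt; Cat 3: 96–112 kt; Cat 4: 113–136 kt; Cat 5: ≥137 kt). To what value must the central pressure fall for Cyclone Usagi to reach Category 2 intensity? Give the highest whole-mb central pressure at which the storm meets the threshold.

Category 2 begins at V = 83 kt.
Required ΔP = (83/5.9)^(1/0.639) = 14.068^1.565 ≈ 62.65 mb.
P_c ≤ 1008 − 62.65 = 945.35, so the highest integer P_c is 945 mb.

945 mb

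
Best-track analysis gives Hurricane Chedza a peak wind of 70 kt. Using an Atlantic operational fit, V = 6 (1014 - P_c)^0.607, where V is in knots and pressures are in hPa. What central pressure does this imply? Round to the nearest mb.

ΔP = (V / 6)^(1/0.607) = (70/6)^1.647.
70/6 = 11.667; 11.667^1.647 ≈ 57.25 mb.
P_c = 1014 − 57.25 = 956.75 ≈ 957 mb.

957 mb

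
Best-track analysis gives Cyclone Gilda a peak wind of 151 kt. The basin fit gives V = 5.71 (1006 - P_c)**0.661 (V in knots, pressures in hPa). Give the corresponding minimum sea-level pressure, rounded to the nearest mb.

ΔP = (V / 5.71)^(1/0.661) = (151/5.71)^1.513.
151/5.71 = 26.445; 26.445^1.513 ≈ 141.84 mb.
P_c = 1006 − 141.84 = 864.16 ≈ 864 mb.

864 mb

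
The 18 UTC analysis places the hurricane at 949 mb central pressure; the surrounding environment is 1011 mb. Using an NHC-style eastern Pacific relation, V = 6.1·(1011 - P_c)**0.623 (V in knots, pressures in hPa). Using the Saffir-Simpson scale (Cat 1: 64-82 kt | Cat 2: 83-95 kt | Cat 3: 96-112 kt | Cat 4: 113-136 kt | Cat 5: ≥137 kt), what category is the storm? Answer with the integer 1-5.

ΔP = 1011 − 949 = 62 mb.
V ≈ 6.1 × 62^0.623 = 6.1 × 13.08 ≈ 80 kt.
80 kt falls in the Category 1 band.

1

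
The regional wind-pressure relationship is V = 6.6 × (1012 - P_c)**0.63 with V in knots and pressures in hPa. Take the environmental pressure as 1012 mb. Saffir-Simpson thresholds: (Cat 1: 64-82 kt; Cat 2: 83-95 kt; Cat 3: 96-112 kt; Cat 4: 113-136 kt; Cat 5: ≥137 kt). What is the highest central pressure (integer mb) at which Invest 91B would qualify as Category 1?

Category 1 begins at V = 64 kt.
Required ΔP = (64/6.6)^(1/0.63) = 9.697^1.587 ≈ 36.82 mb.
P_c ≤ 1012 − 36.82 = 975.18, so the highest integer P_c is 975 mb.

975 mb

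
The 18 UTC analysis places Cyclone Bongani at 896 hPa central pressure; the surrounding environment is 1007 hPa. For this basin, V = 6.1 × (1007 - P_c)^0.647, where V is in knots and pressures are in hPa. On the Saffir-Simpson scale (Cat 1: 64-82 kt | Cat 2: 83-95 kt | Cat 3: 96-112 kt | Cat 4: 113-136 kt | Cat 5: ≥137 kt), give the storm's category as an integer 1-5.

ΔP = 1007 − 896 = 111 hPa.
V ≈ 6.1 × 111^0.647 = 6.1 × 21.05 ≈ 128 kt.
128 kt falls in the Category 4 band.

4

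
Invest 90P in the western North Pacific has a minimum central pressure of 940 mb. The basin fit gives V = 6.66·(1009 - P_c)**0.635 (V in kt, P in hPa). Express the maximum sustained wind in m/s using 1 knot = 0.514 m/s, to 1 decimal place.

50.4 m/s

ΔP = 1009 − 940 = 69 mb.
V ≈ 6.66 × 69^0.635 = 6.66 × 14.712 ≈ 97.981 kt.
97.981 × 0.514 ≈ 50.36 m/s → 50.4 m/s.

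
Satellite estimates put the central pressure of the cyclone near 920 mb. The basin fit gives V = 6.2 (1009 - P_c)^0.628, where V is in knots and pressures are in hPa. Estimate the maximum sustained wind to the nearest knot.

104 kt

ΔP = 1009 − 920 = 89 mb.
89^0.628 ≈ 16.758.
V ≈ 6.2 × 16.758 ≈ 103.9 kt.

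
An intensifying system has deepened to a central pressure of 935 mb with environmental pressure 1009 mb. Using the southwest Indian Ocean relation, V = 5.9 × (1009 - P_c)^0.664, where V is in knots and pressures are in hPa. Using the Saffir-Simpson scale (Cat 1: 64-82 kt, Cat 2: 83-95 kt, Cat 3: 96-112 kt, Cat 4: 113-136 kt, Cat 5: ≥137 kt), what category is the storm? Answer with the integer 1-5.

ΔP = 1009 − 935 = 74 mb.
V ≈ 5.9 × 74^0.664 = 5.9 × 17.42 ≈ 103 kt.
103 kt falls in the Category 3 band.

3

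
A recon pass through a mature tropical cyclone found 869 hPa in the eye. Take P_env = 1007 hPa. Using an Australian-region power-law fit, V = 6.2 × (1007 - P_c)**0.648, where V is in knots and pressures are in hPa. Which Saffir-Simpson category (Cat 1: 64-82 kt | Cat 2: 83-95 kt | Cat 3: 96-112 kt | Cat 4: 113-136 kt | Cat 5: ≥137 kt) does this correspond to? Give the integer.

ΔP = 1007 − 869 = 138 hPa.
V ≈ 6.2 × 138^0.648 = 6.2 × 24.36 ≈ 151 kt.
151 kt falls in the Category 5 band.

5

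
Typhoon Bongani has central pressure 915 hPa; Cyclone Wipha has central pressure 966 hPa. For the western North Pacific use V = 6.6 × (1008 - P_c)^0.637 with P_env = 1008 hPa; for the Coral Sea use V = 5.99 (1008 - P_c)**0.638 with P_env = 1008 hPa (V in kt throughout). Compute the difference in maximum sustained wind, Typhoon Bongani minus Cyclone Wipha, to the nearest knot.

53 kt

Typhoon Bongani: ΔP = 93; V ≈ 6.6 × 93^0.637 ≈ 118.43 kt.
Cyclone Wipha: ΔP = 42; V ≈ 5.99 × 42^0.638 ≈ 65.02 kt.
Difference ≈ 118.43 − 65.02 = 53.41 → 53 kt.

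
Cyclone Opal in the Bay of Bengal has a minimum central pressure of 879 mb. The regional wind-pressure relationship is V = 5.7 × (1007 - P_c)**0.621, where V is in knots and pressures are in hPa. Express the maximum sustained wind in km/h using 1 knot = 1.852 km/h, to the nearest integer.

ΔP = 1007 − 879 = 128 mb.
V ≈ 5.7 × 128^0.621 = 5.7 × 20.351 ≈ 115.998 kt.
115.998 × 1.852 ≈ 214.83 km/h → 215 km/h.

215 km/h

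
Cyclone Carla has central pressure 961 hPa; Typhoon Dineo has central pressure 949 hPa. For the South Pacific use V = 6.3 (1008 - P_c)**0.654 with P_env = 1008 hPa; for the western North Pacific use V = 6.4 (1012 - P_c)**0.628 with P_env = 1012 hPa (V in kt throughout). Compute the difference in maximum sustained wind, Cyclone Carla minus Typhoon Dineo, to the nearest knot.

Cyclone Carla: ΔP = 47; V ≈ 6.3 × 47^0.654 ≈ 78.14 kt.
Typhoon Dineo: ΔP = 63; V ≈ 6.4 × 63^0.628 ≈ 86.33 kt.
Difference ≈ 78.14 − 86.33 = -8.19 → -8 kt.

-8 kt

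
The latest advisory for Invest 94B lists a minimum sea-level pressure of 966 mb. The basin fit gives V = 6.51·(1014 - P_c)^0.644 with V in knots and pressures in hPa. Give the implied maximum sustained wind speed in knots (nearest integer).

79 kt

ΔP = 1014 − 966 = 48 mb.
48^0.644 ≈ 12.098.
V ≈ 6.51 × 12.098 ≈ 78.8 kt.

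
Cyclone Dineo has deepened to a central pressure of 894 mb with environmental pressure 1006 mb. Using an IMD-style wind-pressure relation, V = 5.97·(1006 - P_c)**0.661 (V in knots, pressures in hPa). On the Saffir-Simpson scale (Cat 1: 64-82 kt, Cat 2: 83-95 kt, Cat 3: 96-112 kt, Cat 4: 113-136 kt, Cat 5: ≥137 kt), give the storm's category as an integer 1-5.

ΔP = 1006 − 894 = 112 mb.
V ≈ 5.97 × 112^0.661 = 5.97 × 22.62 ≈ 135 kt.
135 kt falls in the Category 4 band.

4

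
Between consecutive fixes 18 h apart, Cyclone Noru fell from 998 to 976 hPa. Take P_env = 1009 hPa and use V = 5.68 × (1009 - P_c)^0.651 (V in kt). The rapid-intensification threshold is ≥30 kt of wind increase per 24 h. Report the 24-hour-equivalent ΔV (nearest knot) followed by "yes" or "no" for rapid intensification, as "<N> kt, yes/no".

V₁: ΔP = 11, V ≈ 5.68 × 11^0.651 ≈ 27.06 kt.
V₂: ΔP = 33, V ≈ 5.68 × 33^0.651 ≈ 55.32 kt.
ΔV over 18 h = 28.26 kt → 24 h equivalent = 28.26 × 24/18 ≈ 37.68 kt.
38 kt ≥ 30 kt ⇒ rapid intensification.

38 kt, yes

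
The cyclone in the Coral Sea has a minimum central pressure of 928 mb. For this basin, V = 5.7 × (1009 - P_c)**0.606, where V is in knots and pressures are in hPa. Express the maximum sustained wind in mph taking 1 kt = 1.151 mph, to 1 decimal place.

94.1 mph

ΔP = 1009 − 928 = 81 mb.
V ≈ 5.7 × 81^0.606 = 5.7 × 14.340 ≈ 81.737 kt.
81.737 × 1.151 ≈ 94.08 mph → 94.1 mph.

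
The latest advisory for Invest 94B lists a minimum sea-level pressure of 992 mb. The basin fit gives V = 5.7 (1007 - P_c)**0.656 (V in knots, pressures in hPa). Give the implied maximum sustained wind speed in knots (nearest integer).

ΔP = 1007 − 992 = 15 mb.
15^0.656 ≈ 5.909.
V ≈ 5.7 × 5.909 ≈ 33.7 kt.

34 kt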